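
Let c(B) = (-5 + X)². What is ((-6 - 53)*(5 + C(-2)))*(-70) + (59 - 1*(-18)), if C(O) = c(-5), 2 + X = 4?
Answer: 57897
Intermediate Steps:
X = 2 (X = -2 + 4 = 2)
c(B) = 9 (c(B) = (-5 + 2)² = (-3)² = 9)
C(O) = 9
((-6 - 53)*(5 + C(-2)))*(-70) + (59 - 1*(-18)) = ((-6 - 53)*(5 + 9))*(-70) + (59 - 1*(-18)) = -59*14*(-70) + (59 + 18) = -826*(-70) + 77 = 57820 + 77 = 57897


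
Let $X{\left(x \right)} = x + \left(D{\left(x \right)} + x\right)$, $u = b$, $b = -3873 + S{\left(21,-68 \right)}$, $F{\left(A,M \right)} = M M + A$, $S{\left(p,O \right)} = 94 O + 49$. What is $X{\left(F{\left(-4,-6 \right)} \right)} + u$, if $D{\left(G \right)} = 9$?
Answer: $-10143$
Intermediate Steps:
$S{\left(p,O \right)} = 49 + 94 O$
$F{\left(A,M \right)} = A + M^{2}$ ($F{\left(A,M \right)} = M^{2} + A = A + M^{2}$)
$b = -10216$ ($b = -3873 + \left(49 + 94 \left(-68\right)\right) = -3873 + \left(49 - 6392\right) = -3873 - 6343 = -10216$)
$u = -10216$
$X{\left(x \right)} = 9 + 2 x$ ($X{\left(x \right)} = x + \left(9 + x\right) = 9 + 2 x$)
$X{\left(F{\left(-4,-6 \right)} \right)} + u = \left(9 + 2 \left(-4 + \left(-6\right)^{2}\right)\right) - 10216 = \left(9 + 2 \left(-4 + 36\right)\right) - 10216 = \left(9 + 2 \cdot 32\right) - 10216 = \left(9 + 64\right) - 10216 = 73 - 10216 = -10143$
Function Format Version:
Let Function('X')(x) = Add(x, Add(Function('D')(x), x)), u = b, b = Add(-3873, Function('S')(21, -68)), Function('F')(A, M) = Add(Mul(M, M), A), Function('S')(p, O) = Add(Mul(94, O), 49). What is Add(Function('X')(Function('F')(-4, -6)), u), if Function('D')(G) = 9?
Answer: -10143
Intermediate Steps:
Function('S')(p, O) = Add(49, Mul(94, O))
Function('F')(A, M) = Add(A, Pow(M, 2)) (Function('F')(A, M) = Add(Pow(M, 2), A) = Add(A, Pow(M, 2)))
b = -10216 (b = Add(-3873, Add(49, Mul(94, -68))) = Add(-3873, Add(49, -6392)) = Add(-3873, -6343) = -10216)
u = -10216
Function('X')(x) = Add(9, Mul(2, x)) (Function('X')(x) = Add(x, Add(9, x)) = Add(9, Mul(2, x)))
Add(Function('X')(Function('F')(-4, -6)), u) = Add(Add(9, Mul(2, Add(-4, Pow(-6, 2)))), -10216) = Add(Add(9, Mul(2, Add(-4, 36))), -10216) = Add(Add(9, Mul(2, 32)), -10216) = Add(Add(9, 64), -10216) = Add(73, -10216) = -10143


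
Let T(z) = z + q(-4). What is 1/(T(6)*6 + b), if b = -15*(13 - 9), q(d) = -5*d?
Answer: 1/96 ≈ 0.010417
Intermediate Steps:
T(z) = 20 + z (T(z) = z - 5*(-4) = z + 20 = 20 + z)
b = -60 (b = -15*4 = -60)
1/(T(6)*6 + b) = 1/((20 + 6)*6 - 60) = 1/(26*6 - 60) = 1/(156 - 60) = 1/96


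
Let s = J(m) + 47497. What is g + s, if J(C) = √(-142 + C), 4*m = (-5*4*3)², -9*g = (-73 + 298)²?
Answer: 41872 + √758 ≈ 41900.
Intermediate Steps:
g = -5625 (g = -(-73 + 298)²/9 = -⅑*225² = -⅑*50625 = -5625)
m = 900 (m = (-5*4*3)²/4 = (-20*3)²/4 = (¼)*(-60)² = (¼)*3600 = 900)
s = 47497 + √758 (s = √(-142 + 900) + 47497 = √758 + 47497 = 47497 + √758 ≈ 47525.)
g + s = -5625 + (47497 + √758) = 41872 + √758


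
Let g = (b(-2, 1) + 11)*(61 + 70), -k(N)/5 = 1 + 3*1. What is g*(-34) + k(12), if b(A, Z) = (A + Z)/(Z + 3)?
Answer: -95801/2 ≈ -47901.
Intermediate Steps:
k(N) = -20 (k(N) = -5*(1 + 3*1) = -5*(1 + 3) = -5*4 = -20)
b(A, Z) = (A + Z)/(3 + Z)
g = 5633/4 (g = ((-2 + 1)/(3 + 1) + 11)*(61 + 70) = (-1/4 + 11)*131 = (43/4)*131 = 5633/4 ≈ 1408.3)
g*(-34) + k(12) = (5633/4)*(-34) - 20 = -95761/2 - 20 = -95801/2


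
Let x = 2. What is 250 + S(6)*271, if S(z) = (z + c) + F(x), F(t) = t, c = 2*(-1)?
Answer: 1876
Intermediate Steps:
c = -2
S(z) = z (S(z) = (z - 2) + 2 = (-2 + z) + 2 = z)
250 + S(6)*271 = 250 + 6*271 = 250 + 1626 = 1876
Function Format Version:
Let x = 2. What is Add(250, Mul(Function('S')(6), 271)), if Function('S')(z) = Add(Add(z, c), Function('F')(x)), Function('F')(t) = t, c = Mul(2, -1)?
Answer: 1876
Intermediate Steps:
c = -2
Function('S')(z) = z (Function('S')(z) = Add(Add(z, -2), 2) = Add(Add(-2, z), 2) = z)
Add(250, Mul(Function('S')(6), 271)) = Add(250, Mul(6, 271)) = Add(250, 1626) = 1876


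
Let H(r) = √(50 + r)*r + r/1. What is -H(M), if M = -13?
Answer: 13 + 13*√37 ≈ 92.076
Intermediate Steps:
H(r) = r + r*√(50 + r) (H(r) = r*√(50 + r) + r*1 = r*√(50 + r) + r = r + r*√(50 + r))
-H(M) = -(-13)*(1 + √(50 - 13)) = -(-13)*(1 + √37) = -(-13 - 13*√37) = 13 + 13*√37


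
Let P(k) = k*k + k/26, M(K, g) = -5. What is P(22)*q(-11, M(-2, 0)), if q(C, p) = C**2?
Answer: 762663/13 ≈ 58666.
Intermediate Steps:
P(k) = k**2 + k/26 (P(k) = k**2 + k*(1/26) = k**2 + k/26)
P(22)*q(-11, M(-2, 0)) = (22*(1/26 + 22))*(-11)**2 = (22*(573/26))*121 = (6303/13)*121 = 762663/13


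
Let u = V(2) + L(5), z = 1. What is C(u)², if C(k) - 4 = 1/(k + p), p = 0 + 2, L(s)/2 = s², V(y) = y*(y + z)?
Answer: 54289/3364 ≈ 16.138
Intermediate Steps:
V(y) = y*(1 + y) (V(y) = y*(y + 1) = y*(1 + y))
L(s) = 2*s²
u = 56 (u = 2*(1 + 2) + 2*5² = 2*3 + 2*25 = 6 + 50 = 56)
p = 2
C(k) = 4 + 1/(2 + k) (C(k) = 4 + 1/(k + 2) = 4 + 1/(2 + k))
C(u)² = ((9 + 4*56)/(2 + 56))² = ((9 + 224)/58)² = ((1/58)*233)² = (233/58)² = 54289/3364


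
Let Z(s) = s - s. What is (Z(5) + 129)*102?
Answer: 13158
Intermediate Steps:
Z(s) = 0
(Z(5) + 129)*102 = (0 + 129)*102 = 129*102 = 13158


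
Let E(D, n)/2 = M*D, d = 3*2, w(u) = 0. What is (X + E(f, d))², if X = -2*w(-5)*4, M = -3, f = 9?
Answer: 2916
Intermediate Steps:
X = 0 (X = -2*0*4 = 0*4 = 0)
d = 6
E(D, n) = -6*D (E(D, n) = 2*(-3*D) = -6*D)
(X + E(f, d))² = (0 - 6*9)² = (0 - 54)² = (-54)² = 2916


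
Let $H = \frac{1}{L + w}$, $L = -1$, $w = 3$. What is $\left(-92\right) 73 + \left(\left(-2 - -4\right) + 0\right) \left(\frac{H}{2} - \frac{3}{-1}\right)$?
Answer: $- \frac{13419}{2} \approx -6709.5$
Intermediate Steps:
$H = \frac{1}{2}$ ($H = \frac{1}{-1 + 3} = \frac{1}{2} \approx 0.5$)
$\left(-92\right) 73 + \left(\left(-2 - -4\right) + 0\right) \left(\frac{H}{2} - \frac{3}{-1}\right) = \left(-92\right) 73 + \left(\left(-2 - -4\right) + 0\right) \left(\frac{1}{2 \cdot 2} - \frac{3}{-1}\right) = -6716 + \left(\left(-2 + 4\right) + 0\right) \left(\frac{1}{2} \cdot \frac{1}{2} - -3\right) = -6716 + \left(2 + 0\right) \left(\frac{1}{4} + 3\right) = -6716 + 2 \cdot \frac{13}{4} = -6716 + \frac{13}{2} = - \frac{13419}{2}$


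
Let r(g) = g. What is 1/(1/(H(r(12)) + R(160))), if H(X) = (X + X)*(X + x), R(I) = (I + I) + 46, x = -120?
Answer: -2226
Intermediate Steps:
R(I) = 46 + 2*I (R(I) = 2*I + 46 = 46 + 2*I)
H(X) = 2*X*(-120 + X) (H(X) = (X + X)*(X - 120) = (2*X)*(-120 + X) = 2*X*(-120 + X))
1/(1/(H(r(12)) + R(160))) = 1/(1/(2*12*(-120 + 12) + (46 + 2*160))) = 1/(1/(2*12*(-108) + (46 + 320))) = 1/(1/(-2592 + 366)) = 1/(1/(-2226)) = 1/(-1/2226) = -2226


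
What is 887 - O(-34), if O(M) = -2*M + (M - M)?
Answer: 819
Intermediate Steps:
O(M) = -2*M (O(M) = -2*M + 0 = -2*M)
887 - O(-34) = 887 - (-2)*(-34) = 887 - 1*68 = 887 - 68 = 819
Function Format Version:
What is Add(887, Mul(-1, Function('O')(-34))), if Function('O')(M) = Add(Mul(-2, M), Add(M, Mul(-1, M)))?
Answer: 819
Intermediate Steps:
Function('O')(M) = Mul(-2, M) (Function('O')(M) = Add(Mul(-2, M), 0) = Mul(-2, M))
Add(887, Mul(-1, Function('O')(-34))) = Add(887, Mul(-1, Mul(-2, -34))) = Add(887, Mul(-1, 68)) = Add(887, -68) = 819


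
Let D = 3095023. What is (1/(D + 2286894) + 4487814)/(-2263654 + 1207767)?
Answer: -24153042459439/5682696195379 ≈ -4.2503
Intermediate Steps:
(1/(D + 2286894) + 4487814)/(-2263654 + 1207767) = (1/(3095023 + 2286894) + 4487814)/(-2263654 + 1207767) = (1/5381917 + 4487814)/(-1055887) = (1/5381917 + 4487814)*(-1/1055887) = (24153042459439/5381917)*(-1/1055887) = -24153042459439/5682696195379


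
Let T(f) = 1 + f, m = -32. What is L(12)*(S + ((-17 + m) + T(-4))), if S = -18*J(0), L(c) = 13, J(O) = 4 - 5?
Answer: -442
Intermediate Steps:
J(O) = -1
S = 18 (S = -18*(-1) = 18)
L(12)*(S + ((-17 + m) + T(-4))) = 13*(18 + ((-17 - 32) + (1 - 4))) = 13*(18 + (-49 - 3)) = 13*(18 - 52) = 13*(-34) = -442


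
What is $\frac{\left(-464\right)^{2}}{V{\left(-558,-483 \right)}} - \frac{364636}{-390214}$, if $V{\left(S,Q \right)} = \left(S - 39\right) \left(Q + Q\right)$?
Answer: $\frac{73574455954}{56259298557} \approx 1.3078$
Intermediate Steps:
$V{\left(S,Q \right)} = 2 Q \left(-39 + S\right)$ ($V{\left(S,Q \right)} = \left(-39 + S\right) 2 Q = 2 Q \left(-39 + S\right)$)
$\frac{\left(-464\right)^{2}}{V{\left(-558,-483 \right)}} - \frac{364636}{-390214} = \frac{\left(-464\right)^{2}}{2 \left(-483\right) \left(-39 - 558\right)} - \frac{364636}{-390214} = \frac{215296}{2 \left(-483\right) \left(-597\right)} - - \frac{182318}{195107} = \frac{215296}{576702} + \frac{182318}{195107} = 215296 \cdot \frac{1}{576702} + \frac{182318}{195107} = \frac{107648}{288351} + \frac{182318}{195107} = \frac{73574455954}{56259298557}$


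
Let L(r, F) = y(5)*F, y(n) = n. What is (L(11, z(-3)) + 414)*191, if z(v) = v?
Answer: 76209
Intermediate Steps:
L(r, F) = 5*F
(L(11, z(-3)) + 414)*191 = (5*(-3) + 414)*191 = (-15 + 414)*191 = 399*191 = 76209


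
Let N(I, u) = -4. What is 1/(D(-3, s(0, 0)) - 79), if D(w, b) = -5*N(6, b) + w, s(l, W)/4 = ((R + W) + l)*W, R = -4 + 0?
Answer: -1/62 ≈ -0.016129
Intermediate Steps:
R = -4
s(l, W) = 4*W*(-4 + W + l) (s(l, W) = 4*(((-4 + W) + l)*W) = 4*((-4 + W + l)*W) = 4*(W*(-4 + W + l)) = 4*W*(-4 + W + l))
D(w, b) = 20 + w (D(w, b) = -5*(-4) + w = 20 + w)
1/(D(-3, s(0, 0)) - 79) = 1/((20 - 3) - 79) = 1/(17 - 79) = 1/(-62) = -1/62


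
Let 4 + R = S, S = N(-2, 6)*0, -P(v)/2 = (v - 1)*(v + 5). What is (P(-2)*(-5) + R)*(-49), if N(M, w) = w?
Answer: 4606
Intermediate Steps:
P(v) = -2*(-1 + v)*(5 + v) (P(v) = -2*(v - 1)*(v + 5) = -2*(-1 + v)*(5 + v))
S = 0 (S = 6*0 = 0)
R = -4 (R = -4 + 0 = -4)
(P(-2)*(-5) + R)*(-49) = ((10 - 8*(-2) - 2*(-2)**2)*(-5) - 4)*(-49) = ((10 + 16 - 2*4)*(-5) - 4)*(-49) = ((10 + 16 - 8)*(-5) - 4)*(-49) = (18*(-5) - 4)*(-49) = (-90 - 4)*(-49) = -94*(-49) = 4606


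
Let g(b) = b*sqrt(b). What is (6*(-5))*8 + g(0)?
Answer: -240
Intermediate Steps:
g(b) = b**(3/2)
(6*(-5))*8 + g(0) = (6*(-5))*8 + 0**(3/2) = -30*8 + 0 = -240 + 0 = -240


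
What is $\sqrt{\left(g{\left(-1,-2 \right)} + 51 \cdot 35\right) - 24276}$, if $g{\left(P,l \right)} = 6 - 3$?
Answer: $2 i \sqrt{5622} \approx 149.96 i$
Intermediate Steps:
$g{\left(P,l \right)} = 3$
$\sqrt{\left(g{\left(-1,-2 \right)} + 51 \cdot 35\right) - 24276} = \sqrt{\left(3 + 51 \cdot 35\right) - 24276} = \sqrt{\left(3 + 1785\right) - 24276} = \sqrt{1788 - 24276} = \sqrt{-22488} = 2 i \sqrt{5622}$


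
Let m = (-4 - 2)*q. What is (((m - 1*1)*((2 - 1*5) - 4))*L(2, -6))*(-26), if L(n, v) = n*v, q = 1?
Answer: 15288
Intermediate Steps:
m = -6 (m = (-4 - 2)*1 = -6*1 = -6)
(((m - 1*1)*((2 - 1*5) - 4))*L(2, -6))*(-26) = (((-6 - 1*1)*((2 - 1*5) - 4))*(2*(-6)))*(-26) = (((-6 - 1)*((2 - 5) - 4))*(-12))*(-26) = (-7*(-3 - 4)*(-12))*(-26) = (-7*(-7)*(-12))*(-26) = (49*(-12))*(-26) = -588*(-26) = 15288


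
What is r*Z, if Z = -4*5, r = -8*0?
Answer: 0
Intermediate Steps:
r = 0
Z = -20
r*Z = 0*(-20) = 0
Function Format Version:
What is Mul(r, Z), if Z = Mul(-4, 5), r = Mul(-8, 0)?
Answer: 0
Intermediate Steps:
r = 0
Z = -20
Mul(r, Z) = Mul(0, -20) = 0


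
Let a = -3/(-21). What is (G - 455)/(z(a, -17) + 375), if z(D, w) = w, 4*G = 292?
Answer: -191/179 ≈ -1.0670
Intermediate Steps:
G = 73 (G = (1/4)*292 = 73)
a = 1/7 (a = -3*(-1/21) = 1/7 ≈ 0.14286)
(G - 455)/(z(a, -17) + 375) = (73 - 455)/(-17 + 375) = -382/358 = -382*1/358 = -191/179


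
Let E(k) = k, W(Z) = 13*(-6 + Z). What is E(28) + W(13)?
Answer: 119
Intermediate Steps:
W(Z) = -78 + 13*Z
E(28) + W(13) = 28 + (-78 + 13*13) = 28 + (-78 + 169) = 28 + 91 = 119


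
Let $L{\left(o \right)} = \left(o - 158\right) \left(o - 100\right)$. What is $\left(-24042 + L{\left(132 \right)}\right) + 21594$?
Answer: $-3280$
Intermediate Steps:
$L{\left(o \right)} = \left(-158 + o\right) \left(-100 + o\right)$
$\left(-24042 + L{\left(132 \right)}\right) + 21594 = \left(-24042 + \left(15800 + 132^{2} - 34056\right)\right) + 21594 = \left(-24042 + \left(15800 + 17424 - 34056\right)\right) + 21594 = \left(-24042 - 832\right) + 21594 = -24874 + 21594 = -3280$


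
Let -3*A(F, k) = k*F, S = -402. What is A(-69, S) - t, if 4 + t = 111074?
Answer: -120316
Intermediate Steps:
t = 111070 (t = -4 + 111074 = 111070)
A(F, k) = -F*k/3 (A(F, k) = -k*F/3 = -F*k/3)
A(-69, S) - t = -1/3*(-69)*(-402) - 1*111070 = -9246 - 111070 = -120316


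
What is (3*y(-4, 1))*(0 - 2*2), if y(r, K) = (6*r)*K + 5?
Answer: 228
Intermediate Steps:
y(r, K) = 5 + 6*K*r (y(r, K) = 6*K*r + 5 = 5 + 6*K*r)
(3*y(-4, 1))*(0 - 2*2) = (3*(5 + 6*1*(-4)))*(0 - 2*2) = (3*(5 - 24))*(0 - 4) = (3*(-19))*(-4) = -57*(-4) = 228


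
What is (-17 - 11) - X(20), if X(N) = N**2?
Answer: -428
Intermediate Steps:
(-17 - 11) - X(20) = (-17 - 11) - 1*20**2 = -28 - 1*400 = -28 - 400 = -428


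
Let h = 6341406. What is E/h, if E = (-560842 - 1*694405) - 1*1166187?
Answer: -1210717/3170703 ≈ -0.38184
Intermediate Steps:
E = -2421434 (E = (-560842 - 694405) - 1166187 = -1255247 - 1166187 = -2421434)
E/h = -2421434/6341406 = -2421434*1/6341406 = -1210717/3170703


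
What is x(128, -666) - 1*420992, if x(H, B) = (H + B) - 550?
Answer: -422080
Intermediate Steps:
x(H, B) = -550 + B + H (x(H, B) = (B + H) - 550 = -550 + B + H)
x(128, -666) - 1*420992 = (-550 - 666 + 128) - 1*420992 = -1088 - 420992 = -422080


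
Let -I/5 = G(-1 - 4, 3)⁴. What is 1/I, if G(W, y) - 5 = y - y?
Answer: -1/3125 ≈ -0.00032000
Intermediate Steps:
G(W, y) = 5 (G(W, y) = 5 + (y - y) = 5 + 0 = 5)
I = -3125 (I = -5*5⁴ = -5*625 = -3125)
1/I = 1/(-3125) = -1/3125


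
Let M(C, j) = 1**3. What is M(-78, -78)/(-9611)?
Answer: -1/9611 ≈ -0.00010405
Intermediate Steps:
M(C, j) = 1
M(-78, -78)/(-9611) = 1/(-9611) = 1*(-1/9611) = -1/9611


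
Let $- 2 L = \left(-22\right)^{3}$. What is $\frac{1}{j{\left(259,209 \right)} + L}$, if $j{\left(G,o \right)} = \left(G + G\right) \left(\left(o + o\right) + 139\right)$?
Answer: $\frac{1}{293850} \approx 3.4031 \cdot 10^{-6}$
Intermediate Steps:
$L = 5324$ ($L = - \frac{\left(-22\right)^{3}}{2} = \left(- \frac{1}{2}\right) \left(-10648\right) = 5324$)
$j{\left(G,o \right)} = 2 G \left(139 + 2 o\right)$ ($j{\left(G,o \right)} = 2 G \left(2 o + 139\right) = 2 G \left(139 + 2 o\right)$)
$\frac{1}{j{\left(259,209 \right)} + L} = \frac{1}{2 \cdot 259 \left(139 + 2 \cdot 209\right) + 5324} = \frac{1}{2 \cdot 259 \left(139 + 418\right) + 5324} = \frac{1}{2 \cdot 259 \cdot 557 + 5324} = \frac{1}{288526 + 5324} = \frac{1}{293850}$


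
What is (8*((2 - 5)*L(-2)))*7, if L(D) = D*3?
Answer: 1008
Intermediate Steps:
L(D) = 3*D
(8*((2 - 5)*L(-2)))*7 = (8*((2 - 5)*(3*(-2))))*7 = (8*(-3*(-6)))*7 = (8*18)*7 = 144*7 = 1008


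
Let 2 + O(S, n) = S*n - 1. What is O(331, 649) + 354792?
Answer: 569608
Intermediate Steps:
O(S, n) = -3 + S*n (O(S, n) = -2 + (S*n - 1) = -2 + (-1 + S*n) = -3 + S*n)
O(331, 649) + 354792 = (-3 + 331*649) + 354792 = (-3 + 214819) + 354792 = 214816 + 354792 = 569608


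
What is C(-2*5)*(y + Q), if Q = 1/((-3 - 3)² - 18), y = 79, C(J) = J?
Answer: -7115/9 ≈ -790.56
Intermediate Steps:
Q = 1/18 (Q = 1/((-6)² - 18) = 1/(36 - 18) = 1/18 ≈ 0.055556)
C(-2*5)*(y + Q) = (-2*5)*(79 + 1/18) = -10*1423/18 = -7115/9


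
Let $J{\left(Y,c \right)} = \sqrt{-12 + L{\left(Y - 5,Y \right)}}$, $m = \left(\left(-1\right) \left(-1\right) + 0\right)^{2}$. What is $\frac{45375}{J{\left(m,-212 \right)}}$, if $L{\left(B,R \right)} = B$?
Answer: $- \frac{45375 i}{4} \approx - 11344.0 i$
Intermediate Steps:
$m = 1$ ($m = \left(1 + 0\right)^{2} = 1^{2} = 1$)
$J{\left(Y,c \right)} = \sqrt{-17 + Y}$ ($J{\left(Y,c \right)} = \sqrt{-12 + \left(Y - 5\right)} = \sqrt{-12 + \left(-5 + Y\right)} = \sqrt{-17 + Y}$)
$\frac{45375}{J{\left(m,-212 \right)}} = \frac{45375}{\sqrt{-17 + 1}} = \frac{45375}{\sqrt{-16}} = \frac{45375}{4 i} = 45375 \left(- \frac{i}{4}\right) = - \frac{45375 i}{4}$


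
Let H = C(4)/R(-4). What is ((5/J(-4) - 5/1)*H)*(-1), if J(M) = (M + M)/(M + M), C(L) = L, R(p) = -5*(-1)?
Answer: 0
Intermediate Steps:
R(p) = 5
J(M) = 1 (J(M) = (2*M)/((2*M)) = (2*M)*(1/(2*M)) = 1)
H = ⅘ (H = 4/5 = 4*(⅕) = ⅘ ≈ 0.80000)
((5/J(-4) - 5/1)*H)*(-1) = ((5/1 - 5/1)*(⅘))*(-1) = ((5*1 - 5*1)*(⅘))*(-1) = ((5 - 5)*(⅘))*(-1) = (0*(⅘))*(-1) = 0*(-1) = 0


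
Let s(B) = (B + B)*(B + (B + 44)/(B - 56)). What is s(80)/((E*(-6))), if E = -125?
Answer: 4088/225 ≈ 18.169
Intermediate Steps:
s(B) = 2*B*(B + (44 + B)/(-56 + B)) (s(B) = (2*B)*(B + (44 + B)/(-56 + B)) = 2*B*(B + (44 + B)/(-56 + B)))
s(80)/((E*(-6))) = (2*80*(44 + 80² - 55*80)/(-56 + 80))/((-125*(-6))) = (2*80*(44 + 6400 - 4400)/24)/750 = (2*80*(1/24)*2044)*(1/750) = (40880/3)*(1/750) = 4088/225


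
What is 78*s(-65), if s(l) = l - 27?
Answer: -7176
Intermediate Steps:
s(l) = -27 + l
78*s(-65) = 78*(-27 - 65) = 78*(-92) = -7176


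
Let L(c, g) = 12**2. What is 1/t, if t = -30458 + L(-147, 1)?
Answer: -1/30314 ≈ -3.2988e-5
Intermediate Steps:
L(c, g) = 144
t = -30314 (t = -30458 + 144 = -30314)
1/t = 1/(-30314) = -1/30314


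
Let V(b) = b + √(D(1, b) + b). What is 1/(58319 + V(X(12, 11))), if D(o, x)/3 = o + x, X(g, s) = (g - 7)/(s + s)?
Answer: 28226506/1646148016637 - 44*√473/1646148016637 ≈ 1.7146e-5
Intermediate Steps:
X(g, s) = (-7 + g)/(2*s) (X(g, s) = (-7 + g)/((2*s)) = (-7 + g)*(1/(2*s)) = (-7 + g)/(2*s))
D(o, x) = 3*o + 3*x (D(o, x) = 3*(o + x) = 3*o + 3*x)
V(b) = b + √(3 + 4*b) (V(b) = b + √((3*1 + 3*b) + b) = b + √((3 + 3*b) + b) = b + √(3 + 4*b))
1/(58319 + V(X(12, 11))) = 1/(58319 + ((½)*(-7 + 12)/11 + √(3 + 4*((½)*(-7 + 12)/11)))) = 1/(58319 + ((½)*(1/11)*5 + √(3 + 4*((½)*(1/11)*5)))) = 1/(58319 + (5/22 + √(3 + 4*(5/22)))) = 1/(58319 + (5/22 + √(3 + 10/11))) = 1/(58319 + (5/22 + √(43/11))) = 1/(58319 + (5/22 + √473/11)) = 1/(1283023/22 + √473/11)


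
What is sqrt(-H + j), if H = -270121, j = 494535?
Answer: 4*sqrt(47791) ≈ 874.45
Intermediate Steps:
sqrt(-H + j) = sqrt(-1*(-270121) + 494535) = sqrt(270121 + 494535) = sqrt(764656) = 4*sqrt(47791)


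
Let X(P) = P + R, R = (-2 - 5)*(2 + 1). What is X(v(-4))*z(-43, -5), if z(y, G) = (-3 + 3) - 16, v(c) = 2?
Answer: 304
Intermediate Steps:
z(y, G) = -16 (z(y, G) = 0 - 16 = -16)
R = -21 (R = -7*3 = -21)
X(P) = -21 + P (X(P) = P - 21 = -21 + P)
X(v(-4))*z(-43, -5) = (-21 + 2)*(-16) = -19*(-16) = 304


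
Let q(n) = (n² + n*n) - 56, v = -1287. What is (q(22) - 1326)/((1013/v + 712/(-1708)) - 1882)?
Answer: 227513286/1034912855 ≈ 0.21984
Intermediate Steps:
q(n) = -56 + 2*n² (q(n) = (n² + n²) - 56 = 2*n² - 56 = -56 + 2*n²)
(q(22) - 1326)/((1013/v + 712/(-1708)) - 1882) = ((-56 + 2*22²) - 1326)/((1013/(-1287) + 712/(-1708)) - 1882) = ((-56 + 2*484) - 1326)/((1013*(-1/1287) + 712*(-1/1708)) - 1882) = ((-56 + 968) - 1326)/((-1013/1287 - 178/427) - 1882) = (912 - 1326)/(-661637/549549 - 1882) = -414/(-1034912855/549549) = -414*(-549549/1034912855) = 227513286/1034912855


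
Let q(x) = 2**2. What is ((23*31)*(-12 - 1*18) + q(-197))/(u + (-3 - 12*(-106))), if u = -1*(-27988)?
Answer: -1258/1721 ≈ -0.73097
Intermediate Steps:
q(x) = 4
u = 27988
((23*31)*(-12 - 1*18) + q(-197))/(u + (-3 - 12*(-106))) = ((23*31)*(-12 - 1*18) + 4)/(27988 + (-3 - 12*(-106))) = (713*(-12 - 18) + 4)/(27988 + (-3 + 1272)) = (713*(-30) + 4)/(27988 + 1269) = (-21390 + 4)/29257 = -21386*1/29257 = -1258/1721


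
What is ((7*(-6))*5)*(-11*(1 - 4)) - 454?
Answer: -7384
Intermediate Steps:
((7*(-6))*5)*(-11*(1 - 4)) - 454 = (-42*5)*(-11*(-3)) - 454 = -210*33 - 454 = -6930 - 454 = -7384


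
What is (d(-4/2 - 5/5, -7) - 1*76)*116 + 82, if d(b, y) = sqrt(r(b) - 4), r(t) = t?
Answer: -8734 + 116*I*sqrt(7) ≈ -8734.0 + 306.91*I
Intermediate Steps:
d(b, y) = sqrt(-4 + b) (d(b, y) = sqrt(b - 4) = sqrt(-4 + b))
(d(-4/2 - 5/5, -7) - 1*76)*116 + 82 = (sqrt(-4 + (-4/2 - 5/5)) - 1*76)*116 + 82 = (sqrt(-4 + (-4*1/2 - 5*1/5)) - 76)*116 + 82 = (sqrt(-4 + (-2 - 1)) - 76)*116 + 82 = (sqrt(-4 - 3) - 76)*116 + 82 = (sqrt(-7) - 76)*116 + 82 = (I*sqrt(7) - 76)*116 + 82 = (-76 + I*sqrt(7))*116 + 82 = (-8816 + 116*I*sqrt(7)) + 82 = -8734 + 116*I*sqrt(7)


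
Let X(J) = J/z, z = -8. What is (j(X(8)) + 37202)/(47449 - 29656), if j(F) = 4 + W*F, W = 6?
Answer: 12400/5931 ≈ 2.0907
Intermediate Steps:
X(J) = -J/8 (X(J) = J/(-8) = J*(-⅛) = -J/8)
j(F) = 4 + 6*F
(j(X(8)) + 37202)/(47449 - 29656) = ((4 + 6*(-⅛*8)) + 37202)/(47449 - 29656) = ((4 + 6*(-1)) + 37202)/17793 = ((4 - 6) + 37202)*(1/17793) = (-2 + 37202)*(1/17793) = 37200*(1/17793) = 12400/5931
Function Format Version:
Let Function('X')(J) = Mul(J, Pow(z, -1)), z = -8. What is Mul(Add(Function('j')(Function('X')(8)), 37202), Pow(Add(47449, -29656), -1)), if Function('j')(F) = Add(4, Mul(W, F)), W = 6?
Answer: Rational(12400, 5931) ≈ 2.0907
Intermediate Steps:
Function('X')(J) = Mul(Rational(-1, 8), J) (Function('X')(J) = Mul(J, Pow(-8, -1)) = Mul(J, Rational(-1, 8)) = Mul(Rational(-1, 8), J))
Function('j')(F) = Add(4, Mul(6, F))
Mul(Add(Function('j')(Function('X')(8)), 37202), Pow(Add(47449, -29656), -1)) = Mul(Add(Add(4, Mul(6, Mul(Rational(-1, 8), 8))), 37202), Pow(Add(47449, -29656), -1)) = Mul(Add(Add(4, Mul(6, -1)), 37202), Pow(17793, -1)) = Mul(Add(Add(4, -6), 37202), Rational(1, 17793)) = Mul(Add(-2, 37202), Rational(1, 17793)) = Mul(37200, Rational(1, 17793)) = Rational(12400, 5931)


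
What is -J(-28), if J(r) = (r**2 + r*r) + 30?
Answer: -1598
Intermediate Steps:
J(r) = 30 + 2*r**2 (J(r) = (r**2 + r**2) + 30 = 2*r**2 + 30 = 30 + 2*r**2)
-J(-28) = -(30 + 2*(-28)**2) = -(30 + 2*784) = -(30 + 1568) = -1*1598 = -1598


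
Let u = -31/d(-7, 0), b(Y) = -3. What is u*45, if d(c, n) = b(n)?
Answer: 465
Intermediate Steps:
d(c, n) = -3
u = 31/3 (u = -31/(-3) = -31*(-1/3) = 31/3 ≈ 10.333)
u*45 = (31/3)*45 = 465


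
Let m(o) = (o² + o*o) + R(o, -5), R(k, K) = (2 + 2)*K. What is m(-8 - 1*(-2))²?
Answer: 2704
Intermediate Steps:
R(k, K) = 4*K
m(o) = -20 + 2*o² (m(o) = (o² + o*o) + 4*(-5) = (o² + o²) - 20 = 2*o² - 20 = -20 + 2*o²)
m(-8 - 1*(-2))² = (-20 + 2*(-8 - 1*(-2))²)² = (-20 + 2*(-8 + 2)²)² = (-20 + 2*(-6)²)² = (-20 + 2*36)² = (-20 + 72)² = 52² = 2704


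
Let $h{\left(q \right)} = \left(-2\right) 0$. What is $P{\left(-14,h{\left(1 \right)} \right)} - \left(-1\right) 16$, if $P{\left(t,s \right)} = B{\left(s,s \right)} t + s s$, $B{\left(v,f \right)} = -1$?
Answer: $30$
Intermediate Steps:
$h{\left(q \right)} = 0$
$P{\left(t,s \right)} = s^{2} - t$ ($P{\left(t,s \right)} = - t + s s = - t + s^{2} = s^{2} - t$)
$P{\left(-14,h{\left(1 \right)} \right)} - \left(-1\right) 16 = \left(0^{2} - -14\right) - \left(-1\right) 16 = \left(0 + 14\right) - -16 = 14 + 16 = 30$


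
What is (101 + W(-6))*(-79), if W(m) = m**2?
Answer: -10823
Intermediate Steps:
(101 + W(-6))*(-79) = (101 + (-6)**2)*(-79) = (101 + 36)*(-79) = 137*(-79) = -10823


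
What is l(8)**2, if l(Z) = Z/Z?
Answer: 1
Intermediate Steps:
l(Z) = 1
l(8)**2 = 1**2 = 1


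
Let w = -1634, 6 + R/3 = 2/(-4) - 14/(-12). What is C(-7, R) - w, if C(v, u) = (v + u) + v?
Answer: 1604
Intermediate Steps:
R = -16 (R = -18 + 3*(2/(-4) - 14/(-12)) = -18 + 3*(2*(-¼) - 14*(-1/12)) = -18 + 3*(-½ + 7/6) = -18 + 3*(⅔) = -18 + 2 = -16)
C(v, u) = u + 2*v (C(v, u) = (u + v) + v = u + 2*v)
C(-7, R) - w = (-16 + 2*(-7)) - 1*(-1634) = (-16 - 14) + 1634 = -30 + 1634 = 1604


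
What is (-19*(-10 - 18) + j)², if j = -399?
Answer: 17689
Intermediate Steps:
(-19*(-10 - 18) + j)² = (-19*(-10 - 18) - 399)² = (-19*(-28) - 399)² = (532 - 399)² = 133² = 17689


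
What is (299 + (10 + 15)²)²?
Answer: 853776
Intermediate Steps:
(299 + (10 + 15)²)² = (299 + 25²)² = (299 + 625)² = 924² = 853776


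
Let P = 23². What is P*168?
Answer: 88872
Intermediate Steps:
P = 529
P*168 = 529*168 = 88872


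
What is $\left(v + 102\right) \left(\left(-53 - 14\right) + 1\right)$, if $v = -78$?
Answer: $-1584$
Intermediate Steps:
$\left(v + 102\right) \left(\left(-53 - 14\right) + 1\right) = \left(-78 + 102\right) \left(\left(-53 - 14\right) + 1\right) = 24 \left(-67 + 1\right) = 24 \left(-66\right) = -1584$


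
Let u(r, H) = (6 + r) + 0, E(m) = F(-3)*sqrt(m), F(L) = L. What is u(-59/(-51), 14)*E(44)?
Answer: -730*sqrt(11)/17 ≈ -142.42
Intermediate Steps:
E(m) = -3*sqrt(m)
u(r, H) = 6 + r
u(-59/(-51), 14)*E(44) = (6 - 59/(-51))*(-6*sqrt(11)) = (6 - 59*(-1/51))*(-6*sqrt(11)) = (6 + 59/51)*(-6*sqrt(11)) = 365*(-6*sqrt(11))/51 = -730*sqrt(11)/17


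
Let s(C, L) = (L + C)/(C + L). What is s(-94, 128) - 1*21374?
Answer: -21373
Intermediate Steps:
s(C, L) = 1 (s(C, L) = (C + L)/(C + L) = 1)
s(-94, 128) - 1*21374 = 1 - 1*21374 = 1 - 21374 = -21373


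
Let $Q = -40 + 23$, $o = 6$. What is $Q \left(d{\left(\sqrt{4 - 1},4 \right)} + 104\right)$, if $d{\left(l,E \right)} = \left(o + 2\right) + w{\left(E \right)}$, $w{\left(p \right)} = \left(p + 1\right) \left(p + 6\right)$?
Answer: $-2754$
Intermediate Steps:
$w{\left(p \right)} = \left(1 + p\right) \left(6 + p\right)$
$d{\left(l,E \right)} = 14 + E^{2} + 7 E$ ($d{\left(l,E \right)} = \left(6 + 2\right) + \left(6 + E^{2} + 7 E\right) = 8 + \left(6 + E^{2} + 7 E\right) = 14 + E^{2} + 7 E$)
$Q = -17$
$Q \left(d{\left(\sqrt{4 - 1},4 \right)} + 104\right) = - 17 \left(\left(14 + 4^{2} + 7 \cdot 4\right) + 104\right) = - 17 \left(\left(14 + 16 + 28\right) + 104\right) = - 17 \left(58 + 104\right) = \left(-17\right) 162 = -2754$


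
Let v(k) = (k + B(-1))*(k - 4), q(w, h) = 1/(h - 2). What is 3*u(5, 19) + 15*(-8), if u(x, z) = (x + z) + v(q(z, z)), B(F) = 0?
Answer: -14073/289 ≈ -48.695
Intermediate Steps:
q(w, h) = 1/(-2 + h)
v(k) = k*(-4 + k) (v(k) = (k + 0)*(k - 4) = k*(-4 + k))
u(x, z) = x + z + (-4 + 1/(-2 + z))/(-2 + z) (u(x, z) = (x + z) + (-4 + 1/(-2 + z))/(-2 + z) = x + z + (-4 + 1/(-2 + z))/(-2 + z))
3*u(5, 19) + 15*(-8) = 3*(5 + 19 - 4/(-2 + 19) - 2/(-2 + 19)³ + 19/(-2 + 19)³) + 15*(-8) = 3*(5 + 19 - 4/17 - 2/17³ + 19/17³) - 120 = 3*(5 + 19 - 4*1/17 - 2*1/4913 + 19*(1/4913)) - 120 = 3*(5 + 19 - 4/17 - 2/4913 + 19/4913) - 120 = 3*(6869/289) - 120 = 20607/289 - 120 = -14073/289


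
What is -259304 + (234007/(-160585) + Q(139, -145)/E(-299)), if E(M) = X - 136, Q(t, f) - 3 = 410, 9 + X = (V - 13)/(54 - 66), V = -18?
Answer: -71164524600783/274439765 ≈ -2.5931e+5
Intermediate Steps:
X = -77/12 (X = -9 + (-18 - 13)/(54 - 66) = -9 - 31/(-12) = -9 - 31*(-1/12) = -9 + 31/12 = -77/12 ≈ -6.4167)
Q(t, f) = 413 (Q(t, f) = 3 + 410 = 413)
E(M) = -1709/12 (E(M) = -77/12 - 136 = -1709/12)
-259304 + (234007/(-160585) + Q(139, -145)/E(-299)) = -259304 + (234007/(-160585) + 413/(-1709/12)) = -259304 + (234007*(-1/160585) + 413*(-12/1709)) = -259304 + (-234007/160585 - 4956/1709) = -259304 - 1195777223/274439765 = -71164524600783/274439765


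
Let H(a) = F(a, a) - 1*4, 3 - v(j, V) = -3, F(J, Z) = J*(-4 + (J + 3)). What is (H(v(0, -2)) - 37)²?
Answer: 121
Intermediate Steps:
F(J, Z) = J*(-1 + J) (F(J, Z) = J*(-4 + (3 + J)) = J*(-1 + J))
v(j, V) = 6 (v(j, V) = 3 - 1*(-3) = 3 + 3 = 6)
H(a) = -4 + a*(-1 + a) (H(a) = a*(-1 + a) - 1*4 = a*(-1 + a) - 4 = -4 + a*(-1 + a))
(H(v(0, -2)) - 37)² = ((-4 + 6*(-1 + 6)) - 37)² = ((-4 + 6*5) - 37)² = ((-4 + 30) - 37)² = (26 - 37)² = (-11)² = 121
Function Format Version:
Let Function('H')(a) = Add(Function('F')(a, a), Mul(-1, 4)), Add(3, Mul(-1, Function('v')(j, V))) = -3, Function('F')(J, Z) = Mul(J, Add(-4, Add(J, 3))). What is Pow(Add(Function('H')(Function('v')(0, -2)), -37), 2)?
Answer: 121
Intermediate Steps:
Function('F')(J, Z) = Mul(J, Add(-1, J)) (Function('F')(J, Z) = Mul(J, Add(-4, Add(3, J))) = Mul(J, Add(-1, J)))
Function('v')(j, V) = 6 (Function('v')(j, V) = Add(3, Mul(-1, -3)) = Add(3, 3) = 6)
Function('H')(a) = Add(-4, Mul(a, Add(-1, a))) (Function('H')(a) = Add(Mul(a, Add(-1, a)), Mul(-1, 4)) = Add(Mul(a, Add(-1, a)), -4) = Add(-4, Mul(a, Add(-1, a))))
Pow(Add(Function('H')(Function('v')(0, -2)), -37), 2) = Pow(Add(Add(-4, Mul(6, Add(-1, 6))), -37), 2) = Pow(Add(Add(-4, Mul(6, 5)), -37), 2) = Pow(Add(Add(-4, 30), -37), 2) = Pow(Add(26, -37), 2) = Pow(-11, 2) = 121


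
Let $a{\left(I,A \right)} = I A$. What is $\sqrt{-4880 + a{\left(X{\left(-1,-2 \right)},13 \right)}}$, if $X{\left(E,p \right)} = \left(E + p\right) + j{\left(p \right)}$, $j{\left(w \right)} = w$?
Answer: $i \sqrt{4945} \approx 70.321 i$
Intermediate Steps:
$X{\left(E,p \right)} = E + 2 p$ ($X{\left(E,p \right)} = \left(E + p\right) + p = E + 2 p$)
$a{\left(I,A \right)} = A I$
$\sqrt{-4880 + a{\left(X{\left(-1,-2 \right)},13 \right)}} = \sqrt{-4880 + 13 \left(-1 + 2 \left(-2\right)\right)} = \sqrt{-4880 + 13 \left(-1 - 4\right)} = \sqrt{-4880 + 13 \left(-5\right)} = \sqrt{-4880 - 65} = \sqrt{-4945} = i \sqrt{4945}$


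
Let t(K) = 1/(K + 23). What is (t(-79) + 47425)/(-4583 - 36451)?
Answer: -2655799/2297904 ≈ -1.1557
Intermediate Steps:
t(K) = 1/(23 + K)
(t(-79) + 47425)/(-4583 - 36451) = (1/(23 - 79) + 47425)/(-4583 - 36451) = (1/(-56) + 47425)/(-41034) = (-1/56 + 47425)*(-1/41034) = (2655799/56)*(-1/41034) = -2655799/2297904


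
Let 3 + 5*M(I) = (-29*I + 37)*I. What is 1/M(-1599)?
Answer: -1/14841279 ≈ -6.7380e-8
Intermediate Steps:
M(I) = -3/5 + I*(37 - 29*I)/5 (M(I) = -3/5 + ((-29*I + 37)*I)/5 = -3/5 + ((37 - 29*I)*I)/5 = -3/5 + (I*(37 - 29*I))/5 = -3/5 + I*(37 - 29*I)/5)
1/M(-1599) = 1/(-3/5 - 29/5*(-1599)**2 + (37/5)*(-1599)) = 1/(-3/5 - 29/5*2556801 - 59163/5) = 1/(-3/5 - 74147229/5 - 59163/5) = 1/(-14841279) = -1/14841279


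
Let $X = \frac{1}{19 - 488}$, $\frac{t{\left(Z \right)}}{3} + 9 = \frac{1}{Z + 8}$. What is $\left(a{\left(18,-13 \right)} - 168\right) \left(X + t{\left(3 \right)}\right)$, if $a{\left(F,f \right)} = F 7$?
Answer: $\frac{827382}{737} \approx 1122.6$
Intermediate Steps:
$a{\left(F,f \right)} = 7 F$
$t{\left(Z \right)} = -27 + \frac{3}{8 + Z}$ ($t{\left(Z \right)} = -27 + \frac{3}{Z + 8} = -27 + \frac{3}{8 + Z}$)
$X = - \frac{1}{469}$ ($X = \frac{1}{-469} = - \frac{1}{469} \approx -0.0021322$)
$\left(a{\left(18,-13 \right)} - 168\right) \left(X + t{\left(3 \right)}\right) = \left(7 \cdot 18 - 168\right) \left(- \frac{1}{469} + \frac{3 \left(-71 - 27\right)}{8 + 3}\right) = \left(126 - 168\right) \left(- \frac{1}{469} + \frac{3 \left(-71 - 27\right)}{11}\right) = - 42 \left(- \frac{1}{469} + 3 \cdot \frac{1}{11} \left(-98\right)\right) = - 42 \left(- \frac{1}{469} - \frac{294}{11}\right) = \left(-42\right) \left(- \frac{137897}{5159}\right) = \frac{827382}{737}$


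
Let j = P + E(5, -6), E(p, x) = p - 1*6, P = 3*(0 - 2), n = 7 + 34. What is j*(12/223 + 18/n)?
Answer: -31542/9143 ≈ -3.4499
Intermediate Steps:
n = 41
P = -6 (P = 3*(-2) = -6)
E(p, x) = -6 + p (E(p, x) = p - 6 = -6 + p)
j = -7 (j = -6 + (-6 + 5) = -6 - 1 = -7)
j*(12/223 + 18/n) = -7*(12/223 + 18/41) = -7*4506/9143 = -31542/9143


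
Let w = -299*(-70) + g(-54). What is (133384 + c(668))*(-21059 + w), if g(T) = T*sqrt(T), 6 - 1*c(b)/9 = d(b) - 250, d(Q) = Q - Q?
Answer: -17503752 - 21981456*I*sqrt(6) ≈ -1.7504e+7 - 5.3843e+7*I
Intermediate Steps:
d(Q) = 0
c(b) = 2304 (c(b) = 54 - 9*(0 - 250) = 54 - 9*(-250) = 54 + 2250 = 2304)
g(T) = T**(3/2)
w = 20930 - 162*I*sqrt(6) (w = -299*(-70) + (-54)**(3/2) = 20930 - 162*I*sqrt(6) ≈ 20930.0 - 396.82*I)
(133384 + c(668))*(-21059 + w) = (133384 + 2304)*(-21059 + (20930 - 162*I*sqrt(6))) = 135688*(-129 - 162*I*sqrt(6)) = -17503752 - 21981456*I*sqrt(6)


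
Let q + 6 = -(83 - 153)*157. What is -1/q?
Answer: -1/10984 ≈ -9.1042e-5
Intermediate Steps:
q = 10984 (q = -6 - (83 - 153)*157 = -6 - (-70)*157 = -6 - 1*(-10990) = -6 + 10990 = 10984)
-1/q = -1/10984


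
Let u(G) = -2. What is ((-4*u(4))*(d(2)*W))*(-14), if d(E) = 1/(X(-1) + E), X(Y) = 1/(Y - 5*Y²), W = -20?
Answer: 13440/11 ≈ 1221.8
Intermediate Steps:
d(E) = 1/(-⅙ + E) (d(E) = 1/(-1/(-1*(-1 + 5*(-1))) + E) = 1/(-1*(-1)/(-1 - 5) + E) = 1/(-1*(-1)/(-6) + E) = 1/(-1*(-1)*(-⅙) + E) = 1/(-⅙ + E))
((-4*u(4))*(d(2)*W))*(-14) = ((-4*(-2))*((6/(-1 + 6*2))*(-20)))*(-14) = (8*((6/(-1 + 12))*(-20)))*(-14) = (8*((6/11)*(-20)))*(-14) = (8*(-120/11))*(-14) = -960/11*(-14) = 13440/11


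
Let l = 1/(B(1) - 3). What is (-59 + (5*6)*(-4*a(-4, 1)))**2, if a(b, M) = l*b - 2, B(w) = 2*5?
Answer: 3052009/49 ≈ 62286.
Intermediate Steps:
B(w) = 10
l = 1/7 (l = 1/(10 - 3) = 1/7 ≈ 0.14286)
a(b, M) = -2 + b/7 (a(b, M) = b/7 - 2 = -2 + b/7)
(-59 + (5*6)*(-4*a(-4, 1)))**2 = (-59 + (5*6)*(-4*(-2 + (1/7)*(-4))))**2 = (-59 + 30*(-4*(-2 - 4/7)))**2 = (-59 + 30*(-4*(-18/7)))**2 = (-59 + 30*(72/7))**2 = (-59 + 2160/7)**2 = (1747/7)**2 = 3052009/49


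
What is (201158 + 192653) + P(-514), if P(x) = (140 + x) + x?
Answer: 392923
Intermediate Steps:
P(x) = 140 + 2*x
(201158 + 192653) + P(-514) = (201158 + 192653) + (140 + 2*(-514)) = 393811 + (140 - 1028) = 393811 - 888 = 392923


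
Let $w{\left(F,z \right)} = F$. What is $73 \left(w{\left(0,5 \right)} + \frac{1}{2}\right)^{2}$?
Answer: $\frac{73}{4} \approx 18.25$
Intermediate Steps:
$73 \left(w{\left(0,5 \right)} + \frac{1}{2}\right)^{2} = 73 \left(0 + \frac{1}{2}\right)^{2} = \frac{73}{4}$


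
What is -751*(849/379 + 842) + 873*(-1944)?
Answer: -883500665/379 ≈ -2.3311e+6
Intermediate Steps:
-751*(849/379 + 842) + 873*(-1944) = -751*(849*(1/379) + 842) - 1697112 = -751*(849/379 + 842) - 1697112 = -751*319967/379 - 1697112 = -240295217/379 - 1697112 = -883500665/379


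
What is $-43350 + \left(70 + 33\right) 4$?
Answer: $-42938$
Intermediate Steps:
$-43350 + \left(70 + 33\right) 4 = -43350 + 103 \cdot 4 = -43350 + 412 = -42938$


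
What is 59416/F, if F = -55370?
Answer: -4244/3955 ≈ -1.0731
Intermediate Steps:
59416/F = 59416/(-55370) = 59416*(-1/55370) = -4244/3955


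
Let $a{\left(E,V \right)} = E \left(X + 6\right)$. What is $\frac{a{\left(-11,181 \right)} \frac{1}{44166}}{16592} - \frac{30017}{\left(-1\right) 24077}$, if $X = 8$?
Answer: $\frac{10998261045383}{8821840151472} \approx 1.2467$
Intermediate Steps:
$a{\left(E,V \right)} = 14 E$ ($a{\left(E,V \right)} = E \left(8 + 6\right) = E 14 = 14 E$)
$\frac{a{\left(-11,181 \right)} \frac{1}{44166}}{16592} - \frac{30017}{\left(-1\right) 24077} = \frac{14 \left(-11\right) \frac{1}{44166}}{16592} - \frac{30017}{\left(-1\right) 24077} = \left(-154\right) \frac{1}{44166} \cdot \frac{1}{16592} - \frac{30017}{-24077} = \left(- \frac{77}{22083}\right) \frac{1}{16592} - - \frac{30017}{24077} = - \frac{77}{366401136} + \frac{30017}{24077} = \frac{10998261045383}{8821840151472}$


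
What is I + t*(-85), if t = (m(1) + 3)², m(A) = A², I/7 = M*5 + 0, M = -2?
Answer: -1430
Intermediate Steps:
I = -70 (I = 7*(-2*5 + 0) = 7*(-10 + 0) = 7*(-10) = -70)
t = 16 (t = (1² + 3)² = (1 + 3)² = 4² = 16)
I + t*(-85) = -70 + 16*(-85) = -70 - 1360 = -1430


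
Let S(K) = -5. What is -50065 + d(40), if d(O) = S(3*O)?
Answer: -50070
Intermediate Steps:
d(O) = -5
-50065 + d(40) = -50065 - 5 = -50070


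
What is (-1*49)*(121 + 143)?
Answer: -12936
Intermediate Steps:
(-1*49)*(121 + 143) = -49*264 = -12936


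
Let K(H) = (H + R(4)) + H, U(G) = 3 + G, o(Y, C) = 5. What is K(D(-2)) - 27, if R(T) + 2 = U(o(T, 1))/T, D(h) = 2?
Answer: -23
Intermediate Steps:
R(T) = -2 + 8/T (R(T) = -2 + (3 + 5)/T = -2 + 8/T)
K(H) = 2*H (K(H) = (H + (-2 + 8/4)) + H = (H + (-2 + 8*(¼))) + H = (H + (-2 + 2)) + H = (H + 0) + H = H + H = 2*H)
K(D(-2)) - 27 = 2*2 - 27 = 4 - 27 = -23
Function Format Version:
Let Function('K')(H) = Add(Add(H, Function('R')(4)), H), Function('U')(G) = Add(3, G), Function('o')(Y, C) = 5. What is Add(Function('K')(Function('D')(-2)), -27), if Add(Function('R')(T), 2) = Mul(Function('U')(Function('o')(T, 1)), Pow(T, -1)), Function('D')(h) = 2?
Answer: -23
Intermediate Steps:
Function('R')(T) = Add(-2, Mul(8, Pow(T, -1))) (Function('R')(T) = Add(-2, Mul(Add(3, 5), Pow(T, -1))) = Add(-2, Mul(8, Pow(T, -1))))
Function('K')(H) = Mul(2, H) (Function('K')(H) = Add(Add(H, Add(-2, Mul(8, Pow(4, -1)))), H) = Add(Add(H, Add(-2, Mul(8, Rational(1, 4)))), H) = Add(Add(H, Add(-2, 2)), H) = Add(Add(H, 0), H) = Add(H, H) = Mul(2, H))
Add(Function('K')(Function('D')(-2)), -27) = Add(Mul(2, 2), -27) = Add(4, -27) = -23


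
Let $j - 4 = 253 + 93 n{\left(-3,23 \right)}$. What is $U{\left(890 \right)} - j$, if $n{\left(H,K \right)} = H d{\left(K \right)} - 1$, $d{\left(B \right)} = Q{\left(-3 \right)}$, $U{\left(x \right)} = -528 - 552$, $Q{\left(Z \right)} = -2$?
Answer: $-1802$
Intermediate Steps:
$U{\left(x \right)} = -1080$
$d{\left(B \right)} = -2$
$n{\left(H,K \right)} = -1 - 2 H$ ($n{\left(H,K \right)} = H \left(-2\right) - 1 = - 2 H - 1 = -1 - 2 H$)
$j = 722$ ($j = 4 + \left(253 + 93 \left(-1 - -6\right)\right) = 4 + \left(253 + 93 \left(-1 + 6\right)\right) = 4 + \left(253 + 93 \cdot 5\right) = 4 + \left(253 + 465\right) = 4 + 718 = 722$)
$U{\left(890 \right)} - j = -1080 - 722 = -1802$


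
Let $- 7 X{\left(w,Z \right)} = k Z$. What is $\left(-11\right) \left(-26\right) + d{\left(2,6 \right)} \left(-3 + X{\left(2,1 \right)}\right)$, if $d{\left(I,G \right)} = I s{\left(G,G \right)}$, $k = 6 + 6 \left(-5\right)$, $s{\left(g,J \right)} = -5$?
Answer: $\frac{1972}{7} \approx 281.71$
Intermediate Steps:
$k = -24$ ($k = 6 - 30 = -24$)
$X{\left(w,Z \right)} = \frac{24 Z}{7}$ ($X{\left(w,Z \right)} = - \frac{\left(-24\right) Z}{7} = \frac{24 Z}{7}$)
$d{\left(I,G \right)} = - 5 I$ ($d{\left(I,G \right)} = I \left(-5\right) = - 5 I$)
$\left(-11\right) \left(-26\right) + d{\left(2,6 \right)} \left(-3 + X{\left(2,1 \right)}\right) = \left(-11\right) \left(-26\right) + \left(-5\right) 2 \left(-3 + \frac{24}{7} \cdot 1\right) = 286 - 10 \left(-3 + \frac{24}{7}\right) = 286 - \frac{30}{7} = \frac{1972}{7}$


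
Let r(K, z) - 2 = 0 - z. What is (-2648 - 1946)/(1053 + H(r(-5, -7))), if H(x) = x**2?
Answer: -2297/567 ≈ -4.0511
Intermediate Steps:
r(K, z) = 2 - z (r(K, z) = 2 + (0 - z) = 2 - z)
(-2648 - 1946)/(1053 + H(r(-5, -7))) = (-2648 - 1946)/(1053 + (2 - 1*(-7))**2) = -4594/(1053 + (2 + 7)**2) = -4594/(1053 + 9**2) = -4594/(1053 + 81) = -4594/1134 = -4594*1/1134 = -2297/567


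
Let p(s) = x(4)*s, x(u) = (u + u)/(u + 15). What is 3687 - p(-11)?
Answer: 70141/19 ≈ 3691.6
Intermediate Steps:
x(u) = 2*u/(15 + u) (x(u) = (2*u)/(15 + u) = 2*u/(15 + u))
p(s) = 8*s/19 (p(s) = (2*4/(15 + 4))*s = (2*4/19)*s = (2*4*(1/19))*s = 8*s/19)
3687 - p(-11) = 3687 - 8*(-11)/19 = 3687 - 1*(-88/19) = 3687 + 88/19 = 70141/19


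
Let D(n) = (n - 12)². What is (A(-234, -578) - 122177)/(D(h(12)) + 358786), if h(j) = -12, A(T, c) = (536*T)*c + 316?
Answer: 72373211/359362 ≈ 201.39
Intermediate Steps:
A(T, c) = 316 + 536*T*c (A(T, c) = 536*T*c + 316 = 316 + 536*T*c)
D(n) = (-12 + n)²
(A(-234, -578) - 122177)/(D(h(12)) + 358786) = ((316 + 536*(-234)*(-578)) - 122177)/((-12 - 12)² + 358786) = ((316 + 72495072) - 122177)/((-24)² + 358786) = (72495388 - 122177)/(576 + 358786) = 72373211/359362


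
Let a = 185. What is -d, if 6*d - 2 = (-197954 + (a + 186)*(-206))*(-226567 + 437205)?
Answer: 28897427219/3 ≈ 9.6325e+9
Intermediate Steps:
d = -28897427219/3 (d = 1/3 + ((-197954 + (185 + 186)*(-206))*(-226567 + 437205))/6 = 1/3 + ((-197954 + 371*(-206))*210638)/6 = 1/3 + ((-197954 - 76426)*210638)/6 = 1/3 + (-274380*210638)/6 = 1/3 + (1/6)*(-57794854440) = 1/3 - 9632475740 = -28897427219/3 ≈ -9.6325e+9)
-d = -1*(-28897427219/3) = 28897427219/3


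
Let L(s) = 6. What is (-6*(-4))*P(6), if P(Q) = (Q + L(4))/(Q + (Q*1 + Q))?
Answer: 16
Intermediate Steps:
P(Q) = (6 + Q)/(3*Q) (P(Q) = (Q + 6)/(Q + (Q*1 + Q)) = (6 + Q)/(Q + (Q + Q)) = (6 + Q)/(Q + 2*Q) = (6 + Q)/((3*Q)) = (6 + Q)*(1/(3*Q)) = (6 + Q)/(3*Q))
(-6*(-4))*P(6) = (-6*(-4))*((⅓)*(6 + 6)/6) = 24*((⅓)*(⅙)*12) = 24*(⅔) = 16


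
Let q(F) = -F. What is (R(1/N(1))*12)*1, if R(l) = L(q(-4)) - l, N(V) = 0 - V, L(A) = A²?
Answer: 204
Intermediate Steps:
N(V) = -V
R(l) = 16 - l (R(l) = (-1*(-4))² - l = 4² - l = 16 - l)
(R(1/N(1))*12)*1 = ((16 - 1/((-1*1)))*12)*1 = ((16 - 1/(-1))*12)*1 = ((16 - 1*(-1))*12)*1 = ((16 + 1)*12)*1 = (17*12)*1 = 204*1 = 204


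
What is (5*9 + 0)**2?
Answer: 2025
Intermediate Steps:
(5*9 + 0)**2 = (45 + 0)**2 = 45**2 = 2025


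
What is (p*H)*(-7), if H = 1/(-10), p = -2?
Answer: -7/5 ≈ -1.4000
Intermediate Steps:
H = -⅒ ≈ -0.10000
(p*H)*(-7) = -2*(-⅒)*(-7) = (⅕)*(-7) = -7/5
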